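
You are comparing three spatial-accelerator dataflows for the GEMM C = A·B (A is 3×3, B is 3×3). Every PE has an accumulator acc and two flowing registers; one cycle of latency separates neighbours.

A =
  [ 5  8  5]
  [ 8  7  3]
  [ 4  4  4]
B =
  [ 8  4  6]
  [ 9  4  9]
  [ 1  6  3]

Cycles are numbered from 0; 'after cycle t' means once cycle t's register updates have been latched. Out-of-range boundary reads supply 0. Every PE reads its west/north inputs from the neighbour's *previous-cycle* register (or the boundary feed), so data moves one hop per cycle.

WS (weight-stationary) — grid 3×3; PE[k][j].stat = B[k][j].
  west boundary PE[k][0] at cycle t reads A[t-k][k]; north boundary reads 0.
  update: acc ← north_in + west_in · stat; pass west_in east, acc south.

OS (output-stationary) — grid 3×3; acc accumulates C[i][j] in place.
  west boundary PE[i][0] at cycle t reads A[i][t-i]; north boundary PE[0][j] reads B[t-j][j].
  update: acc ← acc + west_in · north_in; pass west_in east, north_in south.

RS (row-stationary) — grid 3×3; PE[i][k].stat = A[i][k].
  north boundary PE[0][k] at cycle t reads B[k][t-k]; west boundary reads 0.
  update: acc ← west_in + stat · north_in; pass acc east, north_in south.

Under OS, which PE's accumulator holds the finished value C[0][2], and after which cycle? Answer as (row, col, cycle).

(row, col, cycle) = (0, 2, 4)

OS: C[0][2] accumulates in PE[0][2]:
  after 0 — PE[0][2] acc=0, pass-E 0, pass-S 0
  after 1 — PE[0][2] acc=0, pass-E 0, pass-S 0
  after 2 — PE[0][2] acc=30, pass-E 5, pass-S 6
  after 3 — PE[0][2] acc=102, pass-E 8, pass-S 9
  after 4 — PE[0][2] acc=117, pass-E 5, pass-S 3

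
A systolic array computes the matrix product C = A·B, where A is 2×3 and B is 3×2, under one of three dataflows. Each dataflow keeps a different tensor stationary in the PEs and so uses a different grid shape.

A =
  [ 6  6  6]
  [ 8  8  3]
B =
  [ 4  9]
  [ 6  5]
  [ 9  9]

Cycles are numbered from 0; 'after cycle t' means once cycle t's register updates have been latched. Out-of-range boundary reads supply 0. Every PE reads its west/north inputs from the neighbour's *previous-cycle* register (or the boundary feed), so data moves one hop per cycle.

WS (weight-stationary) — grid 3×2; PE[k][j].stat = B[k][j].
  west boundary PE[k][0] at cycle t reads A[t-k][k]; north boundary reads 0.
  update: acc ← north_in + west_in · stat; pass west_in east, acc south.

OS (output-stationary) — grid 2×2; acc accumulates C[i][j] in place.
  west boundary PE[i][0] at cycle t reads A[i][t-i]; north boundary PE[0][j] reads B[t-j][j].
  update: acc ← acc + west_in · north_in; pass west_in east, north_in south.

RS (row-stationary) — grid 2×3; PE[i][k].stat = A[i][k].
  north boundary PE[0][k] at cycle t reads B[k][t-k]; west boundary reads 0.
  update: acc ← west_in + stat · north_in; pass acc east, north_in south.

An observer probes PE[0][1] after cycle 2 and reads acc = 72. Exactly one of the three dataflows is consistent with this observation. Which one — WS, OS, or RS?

dataflow = WS

Under WS (3×2), PE[0][1]:
  @0  [0,1]  acc 0  |  →0  ↓0
  @1  [0,1]  acc 54  |  →6  ↓54
  @2  [0,1]  acc 72  |  →8  ↓72
Under OS (2×2), PE[0][1]:
  @0  [0,1]  acc 0  |  →0  ↓0
  @1  [0,1]  acc 54  |  →6  ↓9
  @2  [0,1]  acc 84  |  →6  ↓5
Under RS (2×3), PE[0][1]:
  @0  [0,1]  acc 0  |  →0  ↓0
  @1  [0,1]  acc 60  |  →60  ↓6
  @2  [0,1]  acc 84  |  →84  ↓5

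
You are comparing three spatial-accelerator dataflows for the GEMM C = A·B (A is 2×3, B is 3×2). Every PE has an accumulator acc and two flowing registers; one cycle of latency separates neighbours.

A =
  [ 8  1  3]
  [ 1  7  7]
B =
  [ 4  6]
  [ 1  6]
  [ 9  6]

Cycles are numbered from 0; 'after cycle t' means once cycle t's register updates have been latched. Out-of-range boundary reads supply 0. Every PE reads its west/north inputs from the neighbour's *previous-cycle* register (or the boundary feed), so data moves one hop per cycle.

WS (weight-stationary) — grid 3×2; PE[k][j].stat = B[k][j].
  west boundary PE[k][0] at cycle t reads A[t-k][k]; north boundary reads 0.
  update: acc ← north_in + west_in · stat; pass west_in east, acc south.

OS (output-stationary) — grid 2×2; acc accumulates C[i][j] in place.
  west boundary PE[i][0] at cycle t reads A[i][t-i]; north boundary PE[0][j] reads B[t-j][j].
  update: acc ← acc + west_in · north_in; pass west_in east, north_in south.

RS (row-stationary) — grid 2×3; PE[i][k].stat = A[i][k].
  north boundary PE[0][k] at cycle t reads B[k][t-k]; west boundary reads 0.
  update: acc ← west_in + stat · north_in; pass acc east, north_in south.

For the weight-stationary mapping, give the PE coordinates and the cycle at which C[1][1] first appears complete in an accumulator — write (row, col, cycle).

WS: C[1][1] accumulates in PE[2][1]:
  [0] (2,1) acc=0 (h:0 v:0)
  [1] (2,1) acc=0 (h:0 v:0)
  [2] (2,1) acc=0 (h:0 v:0)
  [3] (2,1) acc=72 (h:3 v:72)
  [4] (2,1) acc=90 (h:7 v:90)

(row, col, cycle) = (2, 1, 4)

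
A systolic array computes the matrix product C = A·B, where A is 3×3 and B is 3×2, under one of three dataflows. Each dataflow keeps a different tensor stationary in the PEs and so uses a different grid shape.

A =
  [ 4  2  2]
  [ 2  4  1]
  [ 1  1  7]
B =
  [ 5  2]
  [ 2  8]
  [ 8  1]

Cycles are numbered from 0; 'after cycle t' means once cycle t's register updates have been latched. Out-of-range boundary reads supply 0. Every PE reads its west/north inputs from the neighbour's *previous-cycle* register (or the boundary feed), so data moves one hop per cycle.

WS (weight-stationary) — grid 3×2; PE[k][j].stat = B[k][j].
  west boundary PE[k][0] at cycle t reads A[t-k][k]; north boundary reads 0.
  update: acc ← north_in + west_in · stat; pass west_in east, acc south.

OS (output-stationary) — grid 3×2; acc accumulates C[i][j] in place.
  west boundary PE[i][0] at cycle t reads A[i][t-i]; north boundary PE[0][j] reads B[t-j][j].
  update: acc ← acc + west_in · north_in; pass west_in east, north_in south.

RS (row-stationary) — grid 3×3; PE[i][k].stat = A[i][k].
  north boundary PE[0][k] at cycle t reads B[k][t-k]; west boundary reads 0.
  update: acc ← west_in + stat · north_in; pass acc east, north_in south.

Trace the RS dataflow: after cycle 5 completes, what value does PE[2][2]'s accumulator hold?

PE[2][2].acc = 17

RS on a 3×3 grid — tracing PE[2][2] and its feeders:
  after 0 — PE[1][2] acc=0, pass-E 0, pass-S 0
  after 0 — PE[2][1] acc=0, pass-E 0, pass-S 0
  after 0 — PE[2][2] acc=0, pass-E 0, pass-S 0
  after 1 — PE[1][2] acc=0, pass-E 0, pass-S 0
  after 1 — PE[2][1] acc=0, pass-E 0, pass-S 0
  after 1 — PE[2][2] acc=0, pass-E 0, pass-S 0
  after 2 — PE[1][2] acc=0, pass-E 0, pass-S 0
  after 2 — PE[2][1] acc=0, pass-E 0, pass-S 0
  after 2 — PE[2][2] acc=0, pass-E 0, pass-S 0
  after 3 — PE[1][2] acc=26, pass-E 26, pass-S 8
  after 3 — PE[2][1] acc=7, pass-E 7, pass-S 2
  after 3 — PE[2][2] acc=0, pass-E 0, pass-S 0
  after 4 — PE[1][2] acc=37, pass-E 37, pass-S 1
  after 4 — PE[2][1] acc=10, pass-E 10, pass-S 8
  after 4 — PE[2][2] acc=63, pass-E 63, pass-S 8
  after 5 — PE[1][2] acc=0, pass-E 0, pass-S 0
  after 5 — PE[2][1] acc=0, pass-E 0, pass-S 0
  after 5 — PE[2][2] acc=17, pass-E 17, pass-S 1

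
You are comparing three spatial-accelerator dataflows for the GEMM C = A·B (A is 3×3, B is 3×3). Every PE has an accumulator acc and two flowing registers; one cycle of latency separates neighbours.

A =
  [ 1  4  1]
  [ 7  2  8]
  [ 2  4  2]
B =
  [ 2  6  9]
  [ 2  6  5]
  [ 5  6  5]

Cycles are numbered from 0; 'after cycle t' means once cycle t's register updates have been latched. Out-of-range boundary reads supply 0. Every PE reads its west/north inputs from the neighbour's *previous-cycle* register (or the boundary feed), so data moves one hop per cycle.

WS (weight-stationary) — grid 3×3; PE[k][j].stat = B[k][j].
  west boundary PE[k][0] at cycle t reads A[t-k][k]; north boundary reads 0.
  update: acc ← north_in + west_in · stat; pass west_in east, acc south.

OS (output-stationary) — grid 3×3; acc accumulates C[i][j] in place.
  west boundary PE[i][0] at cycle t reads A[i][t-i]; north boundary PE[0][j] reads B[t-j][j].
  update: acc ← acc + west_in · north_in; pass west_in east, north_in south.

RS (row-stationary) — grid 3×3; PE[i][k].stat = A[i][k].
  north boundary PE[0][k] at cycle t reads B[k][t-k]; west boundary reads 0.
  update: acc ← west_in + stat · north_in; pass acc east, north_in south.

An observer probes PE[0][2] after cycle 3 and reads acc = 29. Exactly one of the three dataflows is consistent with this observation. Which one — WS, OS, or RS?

WS (3×3 grid), PE[0][2]:
  0: (0,2).acc=0  regs=<0,0>
  1: (0,2).acc=0  regs=<0,0>
  2: (0,2).acc=9  regs=<1,9>
  3: (0,2).acc=63  regs=<7,63>
OS (3×3 grid), PE[0][2]:
  0: (0,2).acc=0  regs=<0,0>
  1: (0,2).acc=0  regs=<0,0>
  2: (0,2).acc=9  regs=<1,9>
  3: (0,2).acc=29  regs=<4,5>
RS (3×3 grid), PE[0][2]:
  0: (0,2).acc=0  regs=<0,0>
  1: (0,2).acc=0  regs=<0,0>
  2: (0,2).acc=15  regs=<15,5>
  3: (0,2).acc=36  regs=<36,6>

dataflow = OS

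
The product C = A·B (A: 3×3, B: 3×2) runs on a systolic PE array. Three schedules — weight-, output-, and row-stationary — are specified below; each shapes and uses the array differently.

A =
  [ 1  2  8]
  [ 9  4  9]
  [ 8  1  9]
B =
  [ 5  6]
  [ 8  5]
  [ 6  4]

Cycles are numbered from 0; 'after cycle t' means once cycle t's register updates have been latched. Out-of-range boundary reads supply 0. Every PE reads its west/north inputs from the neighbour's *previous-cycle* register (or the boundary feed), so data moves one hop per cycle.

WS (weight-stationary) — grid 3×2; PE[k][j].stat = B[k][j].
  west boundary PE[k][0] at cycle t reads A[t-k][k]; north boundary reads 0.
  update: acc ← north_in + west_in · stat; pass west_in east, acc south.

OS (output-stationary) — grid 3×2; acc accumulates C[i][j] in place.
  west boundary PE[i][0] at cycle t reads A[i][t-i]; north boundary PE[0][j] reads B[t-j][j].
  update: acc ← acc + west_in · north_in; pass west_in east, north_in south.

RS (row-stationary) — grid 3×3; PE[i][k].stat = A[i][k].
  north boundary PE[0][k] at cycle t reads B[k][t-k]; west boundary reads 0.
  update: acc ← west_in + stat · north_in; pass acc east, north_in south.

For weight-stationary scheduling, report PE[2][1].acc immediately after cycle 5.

PE[2][1].acc = 89

Tracing WS — 3×2 array, target PE[2][1]:
  @0  [1,1]  acc 0  |  →0  ↓0
  @0  [2,0]  acc 0  |  →0  ↓0
  @0  [2,1]  acc 0  |  →0  ↓0
  @1  [1,1]  acc 0  |  →0  ↓0
  @1  [2,0]  acc 0  |  →0  ↓0
  @1  [2,1]  acc 0  |  →0  ↓0
  @2  [1,1]  acc 16  |  →2  ↓16
  @2  [2,0]  acc 69  |  →8  ↓69
  @2  [2,1]  acc 0  |  →0  ↓0
  @3  [1,1]  acc 74  |  →4  ↓74
  @3  [2,0]  acc 131  |  →9  ↓131
  @3  [2,1]  acc 48  |  →8  ↓48
  @4  [1,1]  acc 53  |  →1  ↓53
  @4  [2,0]  acc 102  |  →9  ↓102
  @4  [2,1]  acc 110  |  →9  ↓110
  @5  [1,1]  acc 0  |  →0  ↓0
  @5  [2,0]  acc 0  |  →0  ↓0
  @5  [2,1]  acc 89  |  →9  ↓89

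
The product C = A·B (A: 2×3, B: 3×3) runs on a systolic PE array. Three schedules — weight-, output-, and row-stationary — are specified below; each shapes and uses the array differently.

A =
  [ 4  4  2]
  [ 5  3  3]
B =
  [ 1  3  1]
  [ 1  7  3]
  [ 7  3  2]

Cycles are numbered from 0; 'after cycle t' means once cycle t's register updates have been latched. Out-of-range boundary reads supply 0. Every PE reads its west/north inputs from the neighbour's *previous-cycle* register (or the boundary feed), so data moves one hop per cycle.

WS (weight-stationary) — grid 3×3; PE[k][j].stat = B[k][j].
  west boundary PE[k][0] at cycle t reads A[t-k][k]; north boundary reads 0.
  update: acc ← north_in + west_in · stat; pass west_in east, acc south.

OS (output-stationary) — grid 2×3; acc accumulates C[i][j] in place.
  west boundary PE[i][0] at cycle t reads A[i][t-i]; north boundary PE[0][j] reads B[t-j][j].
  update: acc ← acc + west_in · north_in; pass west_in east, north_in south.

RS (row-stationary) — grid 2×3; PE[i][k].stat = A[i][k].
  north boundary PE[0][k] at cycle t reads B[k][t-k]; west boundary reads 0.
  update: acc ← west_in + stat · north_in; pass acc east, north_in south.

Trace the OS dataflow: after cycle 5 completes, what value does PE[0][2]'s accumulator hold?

PE[0][2].acc = 20

OS (2×3). Following PE[0][2] plus its west/north inputs:
  step 0 · PE0,1: acc=0; fwd→0 fwd↓0
  step 0 · PE0,2: acc=0; fwd→0 fwd↓0
  step 1 · PE0,1: acc=12; fwd→4 fwd↓3
  step 1 · PE0,2: acc=0; fwd→0 fwd↓0
  step 2 · PE0,1: acc=40; fwd→4 fwd↓7
  step 2 · PE0,2: acc=4; fwd→4 fwd↓1
  step 3 · PE0,1: acc=46; fwd→2 fwd↓3
  step 3 · PE0,2: acc=16; fwd→4 fwd↓3
  step 4 · PE0,1: acc=46; fwd→0 fwd↓0
  step 4 · PE0,2: acc=20; fwd→2 fwd↓2
  step 5 · PE0,1: acc=46; fwd→0 fwd↓0
  step 5 · PE0,2: acc=20; fwd→0 fwd↓0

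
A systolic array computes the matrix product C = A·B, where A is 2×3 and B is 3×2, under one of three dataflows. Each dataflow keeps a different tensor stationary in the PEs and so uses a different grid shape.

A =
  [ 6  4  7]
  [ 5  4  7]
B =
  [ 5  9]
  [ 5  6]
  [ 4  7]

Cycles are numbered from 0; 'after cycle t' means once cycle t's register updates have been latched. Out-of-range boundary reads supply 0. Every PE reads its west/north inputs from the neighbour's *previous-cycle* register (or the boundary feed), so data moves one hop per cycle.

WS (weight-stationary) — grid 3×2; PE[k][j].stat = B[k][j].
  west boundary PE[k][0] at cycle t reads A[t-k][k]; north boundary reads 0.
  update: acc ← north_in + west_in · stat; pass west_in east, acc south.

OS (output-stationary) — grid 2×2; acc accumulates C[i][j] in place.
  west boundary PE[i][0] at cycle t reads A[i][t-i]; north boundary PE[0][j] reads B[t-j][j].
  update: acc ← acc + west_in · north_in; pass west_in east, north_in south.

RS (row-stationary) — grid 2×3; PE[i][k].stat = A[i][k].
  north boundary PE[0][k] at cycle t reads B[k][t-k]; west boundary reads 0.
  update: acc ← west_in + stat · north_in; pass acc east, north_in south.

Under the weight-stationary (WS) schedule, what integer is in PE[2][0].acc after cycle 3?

Tracing WS — 3×2 array, target PE[2][0]:
  0: (1,0).acc=0  regs=<0,0>
  0: (2,0).acc=0  regs=<0,0>
  1: (1,0).acc=50  regs=<4,50>
  1: (2,0).acc=0  regs=<0,0>
  2: (1,0).acc=45  regs=<4,45>
  2: (2,0).acc=78  regs=<7,78>
  3: (1,0).acc=0  regs=<0,0>
  3: (2,0).acc=73  regs=<7,73>

PE[2][0].acc = 73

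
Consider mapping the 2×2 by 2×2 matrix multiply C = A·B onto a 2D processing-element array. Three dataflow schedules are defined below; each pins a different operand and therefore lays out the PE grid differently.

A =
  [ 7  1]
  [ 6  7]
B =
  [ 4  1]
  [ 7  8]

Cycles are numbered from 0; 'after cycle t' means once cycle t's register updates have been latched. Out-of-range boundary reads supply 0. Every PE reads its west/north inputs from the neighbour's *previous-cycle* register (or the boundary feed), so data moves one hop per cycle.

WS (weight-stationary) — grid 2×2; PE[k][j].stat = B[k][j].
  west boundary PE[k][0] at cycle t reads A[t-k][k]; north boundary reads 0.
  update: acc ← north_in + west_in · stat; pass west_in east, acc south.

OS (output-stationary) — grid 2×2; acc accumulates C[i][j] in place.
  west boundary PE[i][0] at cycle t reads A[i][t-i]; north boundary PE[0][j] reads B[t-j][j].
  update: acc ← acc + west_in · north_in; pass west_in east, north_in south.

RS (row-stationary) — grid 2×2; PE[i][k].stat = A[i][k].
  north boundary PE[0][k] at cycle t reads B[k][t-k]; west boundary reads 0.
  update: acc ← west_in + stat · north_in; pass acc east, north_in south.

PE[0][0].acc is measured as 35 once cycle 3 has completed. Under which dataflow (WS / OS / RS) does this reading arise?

dataflow = OS

Under WS (2×2), PE[0][0]:
  step 0 · PE0,0: acc=28; fwd→7 fwd↓28
  step 1 · PE0,0: acc=24; fwd→6 fwd↓24
  step 2 · PE0,0: acc=0; fwd→0 fwd↓0
  step 3 · PE0,0: acc=0; fwd→0 fwd↓0
Under OS (2×2), PE[0][0]:
  step 0 · PE0,0: acc=28; fwd→7 fwd↓4
  step 1 · PE0,0: acc=35; fwd→1 fwd↓7
  step 2 · PE0,0: acc=35; fwd→0 fwd↓0
  step 3 · PE0,0: acc=35; fwd→0 fwd↓0
Under RS (2×2), PE[0][0]:
  step 0 · PE0,0: acc=28; fwd→28 fwd↓4
  step 1 · PE0,0: acc=7; fwd→7 fwd↓1
  step 2 · PE0,0: acc=0; fwd→0 fwd↓0
  step 3 · PE0,0: acc=0; fwd→0 fwd↓0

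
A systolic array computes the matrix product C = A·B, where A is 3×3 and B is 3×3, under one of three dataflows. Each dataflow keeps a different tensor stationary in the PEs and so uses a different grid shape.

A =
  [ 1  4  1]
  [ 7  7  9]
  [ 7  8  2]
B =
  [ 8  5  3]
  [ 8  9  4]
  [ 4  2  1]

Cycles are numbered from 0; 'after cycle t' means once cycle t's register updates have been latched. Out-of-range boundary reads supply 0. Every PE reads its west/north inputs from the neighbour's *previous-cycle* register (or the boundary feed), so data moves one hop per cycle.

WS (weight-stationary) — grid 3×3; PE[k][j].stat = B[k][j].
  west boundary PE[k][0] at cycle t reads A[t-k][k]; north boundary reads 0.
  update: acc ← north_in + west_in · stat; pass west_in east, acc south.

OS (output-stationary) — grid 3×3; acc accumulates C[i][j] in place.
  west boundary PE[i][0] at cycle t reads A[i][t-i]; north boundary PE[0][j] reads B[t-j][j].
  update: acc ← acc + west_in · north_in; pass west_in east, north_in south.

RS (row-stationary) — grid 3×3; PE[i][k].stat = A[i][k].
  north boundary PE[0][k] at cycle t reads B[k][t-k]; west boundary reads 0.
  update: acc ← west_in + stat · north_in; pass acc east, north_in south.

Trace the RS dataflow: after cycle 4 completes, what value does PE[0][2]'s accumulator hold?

RS (3×3). Following PE[0][2] plus its west/north inputs:
  0: (0,1).acc=0  regs=<0,0>
  0: (0,2).acc=0  regs=<0,0>
  1: (0,1).acc=40  regs=<40,8>
  1: (0,2).acc=0  regs=<0,0>
  2: (0,1).acc=41  regs=<41,9>
  2: (0,2).acc=44  regs=<44,4>
  3: (0,1).acc=19  regs=<19,4>
  3: (0,2).acc=43  regs=<43,2>
  4: (0,1).acc=0  regs=<0,0>
  4: (0,2).acc=20  regs=<20,1>

PE[0][2].acc = 20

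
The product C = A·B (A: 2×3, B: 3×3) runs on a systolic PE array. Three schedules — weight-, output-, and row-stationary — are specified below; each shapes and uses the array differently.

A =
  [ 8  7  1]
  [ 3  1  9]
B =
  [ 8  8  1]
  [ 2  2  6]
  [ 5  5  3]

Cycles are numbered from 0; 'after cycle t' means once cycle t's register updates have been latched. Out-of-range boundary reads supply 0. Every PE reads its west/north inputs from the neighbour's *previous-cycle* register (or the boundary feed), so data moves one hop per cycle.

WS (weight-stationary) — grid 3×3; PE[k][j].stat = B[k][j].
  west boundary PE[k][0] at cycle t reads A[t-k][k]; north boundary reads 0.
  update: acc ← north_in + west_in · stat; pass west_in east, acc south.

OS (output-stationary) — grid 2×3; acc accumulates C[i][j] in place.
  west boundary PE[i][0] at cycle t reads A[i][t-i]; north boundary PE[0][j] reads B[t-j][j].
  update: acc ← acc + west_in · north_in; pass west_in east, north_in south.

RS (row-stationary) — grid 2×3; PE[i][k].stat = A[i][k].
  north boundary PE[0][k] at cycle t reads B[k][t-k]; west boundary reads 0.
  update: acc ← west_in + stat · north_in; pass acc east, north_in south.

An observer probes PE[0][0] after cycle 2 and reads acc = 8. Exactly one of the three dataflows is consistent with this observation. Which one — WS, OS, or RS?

dataflow = RS

— WS: 3×3; PE[0][0] trace:
  @0  [0,0]  acc 64  |  →8  ↓64
  @1  [0,0]  acc 24  |  →3  ↓24
  @2  [0,0]  acc 0  |  →0  ↓0
— OS: 2×3; PE[0][0] trace:
  @0  [0,0]  acc 64  |  →8  ↓8
  @1  [0,0]  acc 78  |  →7  ↓2
  @2  [0,0]  acc 83  |  →1  ↓5
— RS: 2×3; PE[0][0] trace:
  @0  [0,0]  acc 64  |  →64  ↓8
  @1  [0,0]  acc 64  |  →64  ↓8
  @2  [0,0]  acc 8  |  →8  ↓1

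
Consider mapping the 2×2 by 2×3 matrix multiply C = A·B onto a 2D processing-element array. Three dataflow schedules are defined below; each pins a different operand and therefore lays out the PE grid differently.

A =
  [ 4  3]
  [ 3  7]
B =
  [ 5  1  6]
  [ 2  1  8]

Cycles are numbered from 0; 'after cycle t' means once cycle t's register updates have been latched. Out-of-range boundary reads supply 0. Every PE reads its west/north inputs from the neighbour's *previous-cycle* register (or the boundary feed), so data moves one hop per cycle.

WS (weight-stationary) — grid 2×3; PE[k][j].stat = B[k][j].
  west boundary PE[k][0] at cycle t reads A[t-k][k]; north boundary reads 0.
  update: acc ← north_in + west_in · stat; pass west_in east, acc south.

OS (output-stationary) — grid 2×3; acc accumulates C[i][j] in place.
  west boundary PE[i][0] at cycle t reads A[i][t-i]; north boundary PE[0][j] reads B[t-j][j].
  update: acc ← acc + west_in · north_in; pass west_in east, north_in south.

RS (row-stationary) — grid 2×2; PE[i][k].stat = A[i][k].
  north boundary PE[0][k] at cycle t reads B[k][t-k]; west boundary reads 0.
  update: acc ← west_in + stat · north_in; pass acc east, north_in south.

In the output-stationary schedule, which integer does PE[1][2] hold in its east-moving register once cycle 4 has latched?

OS 2×3: PE[1][2] cycle-by-cycle (with neighbour feeds):
  0: (0,2).acc=0  regs=<0,0>
  0: (1,1).acc=0  regs=<0,0>
  0: (1,2).acc=0  regs=<0,0>
  1: (0,2).acc=0  regs=<0,0>
  1: (1,1).acc=0  regs=<0,0>
  1: (1,2).acc=0  regs=<0,0>
  2: (0,2).acc=24  regs=<4,6>
  2: (1,1).acc=3  regs=<3,1>
  2: (1,2).acc=0  regs=<0,0>
  3: (0,2).acc=48  regs=<3,8>
  3: (1,1).acc=10  regs=<7,1>
  3: (1,2).acc=18  regs=<3,6>
  4: (0,2).acc=48  regs=<0,0>
  4: (1,1).acc=10  regs=<0,0>
  4: (1,2).acc=74  regs=<7,8>

register = 7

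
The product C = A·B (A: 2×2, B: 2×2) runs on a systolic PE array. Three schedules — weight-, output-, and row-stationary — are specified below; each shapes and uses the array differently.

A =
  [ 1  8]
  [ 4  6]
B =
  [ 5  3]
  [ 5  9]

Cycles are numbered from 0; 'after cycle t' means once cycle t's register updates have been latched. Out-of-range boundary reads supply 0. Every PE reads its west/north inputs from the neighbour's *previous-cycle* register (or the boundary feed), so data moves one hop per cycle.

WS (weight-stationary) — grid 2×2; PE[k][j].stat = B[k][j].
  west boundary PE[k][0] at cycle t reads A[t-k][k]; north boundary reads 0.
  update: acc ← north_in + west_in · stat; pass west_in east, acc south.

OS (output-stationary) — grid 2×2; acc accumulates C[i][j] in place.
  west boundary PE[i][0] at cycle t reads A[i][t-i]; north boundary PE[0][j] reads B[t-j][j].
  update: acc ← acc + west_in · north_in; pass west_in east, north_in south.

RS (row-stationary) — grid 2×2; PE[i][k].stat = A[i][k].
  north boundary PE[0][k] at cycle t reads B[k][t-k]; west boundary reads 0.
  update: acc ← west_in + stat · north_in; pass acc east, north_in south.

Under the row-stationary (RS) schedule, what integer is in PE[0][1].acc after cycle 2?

Tracing RS — 2×2 array, target PE[0][1]:
  0: (0,0).acc=5  regs=<5,5>
  0: (0,1).acc=0  regs=<0,0>
  1: (0,0).acc=3  regs=<3,3>
  1: (0,1).acc=45  regs=<45,5>
  2: (0,0).acc=0  regs=<0,0>
  2: (0,1).acc=75  regs=<75,9>

PE[0][1].acc = 75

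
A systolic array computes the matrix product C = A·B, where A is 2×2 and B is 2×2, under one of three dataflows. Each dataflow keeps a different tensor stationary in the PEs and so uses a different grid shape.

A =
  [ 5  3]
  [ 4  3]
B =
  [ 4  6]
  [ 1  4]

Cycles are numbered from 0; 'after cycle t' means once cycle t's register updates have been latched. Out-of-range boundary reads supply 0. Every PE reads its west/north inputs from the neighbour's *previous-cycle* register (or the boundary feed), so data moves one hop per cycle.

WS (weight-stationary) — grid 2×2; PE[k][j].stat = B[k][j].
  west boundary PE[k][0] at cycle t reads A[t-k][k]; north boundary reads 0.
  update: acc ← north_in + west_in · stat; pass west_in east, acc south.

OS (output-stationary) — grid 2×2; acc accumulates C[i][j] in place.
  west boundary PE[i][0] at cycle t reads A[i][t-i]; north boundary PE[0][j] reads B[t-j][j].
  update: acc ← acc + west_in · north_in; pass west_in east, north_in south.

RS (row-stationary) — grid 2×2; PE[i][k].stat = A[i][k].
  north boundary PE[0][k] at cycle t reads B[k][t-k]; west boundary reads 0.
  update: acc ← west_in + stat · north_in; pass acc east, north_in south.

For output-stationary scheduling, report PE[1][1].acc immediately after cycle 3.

Tracing OS — 2×2 array, target PE[1][1]:
  after 0 — PE[0][1] acc=0, pass-E 0, pass-S 0
  after 0 — PE[1][0] acc=0, pass-E 0, pass-S 0
  after 0 — PE[1][1] acc=0, pass-E 0, pass-S 0
  after 1 — PE[0][1] acc=30, pass-E 5, pass-S 6
  after 1 — PE[1][0] acc=16, pass-E 4, pass-S 4
  after 1 — PE[1][1] acc=0, pass-E 0, pass-S 0
  after 2 — PE[0][1] acc=42, pass-E 3, pass-S 4
  after 2 — PE[1][0] acc=19, pass-E 3, pass-S 1
  after 2 — PE[1][1] acc=24, pass-E 4, pass-S 6
  after 3 — PE[0][1] acc=42, pass-E 0, pass-S 0
  after 3 — PE[1][0] acc=19, pass-E 0, pass-S 0
  after 3 — PE[1][1] acc=36, pass-E 3, pass-S 4

PE[1][1].acc = 36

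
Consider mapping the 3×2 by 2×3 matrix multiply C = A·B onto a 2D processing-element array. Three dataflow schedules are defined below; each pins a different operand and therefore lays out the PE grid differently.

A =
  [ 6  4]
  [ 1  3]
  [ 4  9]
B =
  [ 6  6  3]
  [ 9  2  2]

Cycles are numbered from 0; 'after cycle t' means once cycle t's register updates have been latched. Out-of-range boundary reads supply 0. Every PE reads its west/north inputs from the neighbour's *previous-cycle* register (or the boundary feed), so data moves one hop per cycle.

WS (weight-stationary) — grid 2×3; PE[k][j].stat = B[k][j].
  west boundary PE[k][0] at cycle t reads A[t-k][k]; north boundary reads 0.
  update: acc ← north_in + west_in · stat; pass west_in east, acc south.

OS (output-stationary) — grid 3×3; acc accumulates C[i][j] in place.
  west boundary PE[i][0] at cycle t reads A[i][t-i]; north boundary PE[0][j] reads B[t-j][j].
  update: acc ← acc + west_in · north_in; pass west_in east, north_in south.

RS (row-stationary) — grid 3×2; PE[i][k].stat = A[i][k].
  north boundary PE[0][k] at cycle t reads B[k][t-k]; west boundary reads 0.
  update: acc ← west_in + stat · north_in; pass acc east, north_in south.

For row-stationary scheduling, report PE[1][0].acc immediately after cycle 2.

PE[1][0].acc = 6

Tracing RS — 3×2 array, target PE[1][0]:
  @0  [0,0]  acc 36  |  →36  ↓6
  @0  [1,0]  acc 0  |  →0  ↓0
  @1  [0,0]  acc 36  |  →36  ↓6
  @1  [1,0]  acc 6  |  →6  ↓6
  @2  [0,0]  acc 18  |  →18  ↓3
  @2  [1,0]  acc 6  |  →6  ↓6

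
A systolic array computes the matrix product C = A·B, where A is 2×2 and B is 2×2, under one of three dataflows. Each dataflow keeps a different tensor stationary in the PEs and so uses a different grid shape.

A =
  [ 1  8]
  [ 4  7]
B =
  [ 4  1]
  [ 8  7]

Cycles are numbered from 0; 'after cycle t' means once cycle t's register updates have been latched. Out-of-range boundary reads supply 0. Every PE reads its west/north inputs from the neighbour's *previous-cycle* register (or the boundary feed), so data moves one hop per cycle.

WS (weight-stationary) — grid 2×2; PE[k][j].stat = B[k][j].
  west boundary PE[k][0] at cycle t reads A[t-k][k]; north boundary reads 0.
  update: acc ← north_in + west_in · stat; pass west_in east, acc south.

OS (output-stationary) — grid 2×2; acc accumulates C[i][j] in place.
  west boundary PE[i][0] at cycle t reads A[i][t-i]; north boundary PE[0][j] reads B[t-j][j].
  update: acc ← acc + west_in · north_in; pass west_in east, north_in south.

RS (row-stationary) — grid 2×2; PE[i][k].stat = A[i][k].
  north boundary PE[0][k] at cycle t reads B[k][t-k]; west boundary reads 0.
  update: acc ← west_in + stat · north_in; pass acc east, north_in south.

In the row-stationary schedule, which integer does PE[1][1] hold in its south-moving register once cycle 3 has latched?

RS (2×2). Following PE[1][1] plus its west/north inputs:
  c0 r0c1: 0 / 0 / 0
  c0 r1c0: 0 / 0 / 0
  c0 r1c1: 0 / 0 / 0
  c1 r0c1: 68 / 68 / 8
  c1 r1c0: 16 / 16 / 4
  c1 r1c1: 0 / 0 / 0
  c2 r0c1: 57 / 57 / 7
  c2 r1c0: 4 / 4 / 1
  c2 r1c1: 72 / 72 / 8
  c3 r0c1: 0 / 0 / 0
  c3 r1c0: 0 / 0 / 0
  c3 r1c1: 53 / 53 / 7

register = 7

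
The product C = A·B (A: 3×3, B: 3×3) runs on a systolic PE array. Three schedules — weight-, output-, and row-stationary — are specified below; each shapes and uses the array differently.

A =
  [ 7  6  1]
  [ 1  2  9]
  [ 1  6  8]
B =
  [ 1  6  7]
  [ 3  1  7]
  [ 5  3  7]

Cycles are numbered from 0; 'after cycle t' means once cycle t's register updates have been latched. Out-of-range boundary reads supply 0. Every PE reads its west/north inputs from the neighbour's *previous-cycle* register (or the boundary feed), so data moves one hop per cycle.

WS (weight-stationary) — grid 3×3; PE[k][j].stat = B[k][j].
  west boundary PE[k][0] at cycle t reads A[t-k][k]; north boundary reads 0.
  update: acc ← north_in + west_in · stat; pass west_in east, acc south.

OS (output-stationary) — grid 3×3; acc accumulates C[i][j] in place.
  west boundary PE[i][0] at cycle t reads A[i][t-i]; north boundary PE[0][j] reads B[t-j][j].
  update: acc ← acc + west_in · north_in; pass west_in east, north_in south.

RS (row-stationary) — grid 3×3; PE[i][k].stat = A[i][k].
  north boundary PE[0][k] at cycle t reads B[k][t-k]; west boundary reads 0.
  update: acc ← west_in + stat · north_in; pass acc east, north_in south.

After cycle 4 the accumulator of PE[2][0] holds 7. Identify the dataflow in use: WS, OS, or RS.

dataflow = RS

WS (3×3 grid), PE[2][0]:
  @0  [2,0]  acc 0  |  →0  ↓0
  @1  [2,0]  acc 0  |  →0  ↓0
  @2  [2,0]  acc 30  |  →1  ↓30
  @3  [2,0]  acc 52  |  →9  ↓52
  @4  [2,0]  acc 59  |  →8  ↓59
OS (3×3 grid), PE[2][0]:
  @0  [2,0]  acc 0  |  →0  ↓0
  @1  [2,0]  acc 0  |  →0  ↓0
  @2  [2,0]  acc 1  |  →1  ↓1
  @3  [2,0]  acc 19  |  →6  ↓3
  @4  [2,0]  acc 59  |  →8  ↓5
RS (3×3 grid), PE[2][0]:
  @0  [2,0]  acc 0  |  →0  ↓0
  @1  [2,0]  acc 0  |  →0  ↓0
  @2  [2,0]  acc 1  |  →1  ↓1
  @3  [2,0]  acc 6  |  →6  ↓6
  @4  [2,0]  acc 7  |  →7  ↓7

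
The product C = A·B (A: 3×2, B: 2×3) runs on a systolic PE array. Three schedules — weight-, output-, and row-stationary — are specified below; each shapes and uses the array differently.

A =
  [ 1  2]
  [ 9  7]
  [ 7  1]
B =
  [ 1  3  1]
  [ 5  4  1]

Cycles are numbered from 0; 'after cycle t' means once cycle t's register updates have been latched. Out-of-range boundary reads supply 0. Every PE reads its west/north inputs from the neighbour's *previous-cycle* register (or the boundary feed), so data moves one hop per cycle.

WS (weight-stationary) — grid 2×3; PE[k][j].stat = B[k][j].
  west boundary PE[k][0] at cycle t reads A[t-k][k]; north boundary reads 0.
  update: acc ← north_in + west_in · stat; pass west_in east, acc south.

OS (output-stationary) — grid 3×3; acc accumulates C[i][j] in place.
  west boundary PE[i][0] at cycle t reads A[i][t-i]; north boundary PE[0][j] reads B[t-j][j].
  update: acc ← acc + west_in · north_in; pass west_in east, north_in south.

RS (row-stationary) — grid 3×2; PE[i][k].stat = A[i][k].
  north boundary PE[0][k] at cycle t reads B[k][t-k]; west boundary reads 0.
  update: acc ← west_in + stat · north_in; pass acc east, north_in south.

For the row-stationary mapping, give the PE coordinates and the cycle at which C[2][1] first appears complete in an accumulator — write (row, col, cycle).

(row, col, cycle) = (2, 1, 4)

RS: C[2][1] accumulates in PE[2][1]:
  0: (2,1).acc=0  regs=<0,0>
  1: (2,1).acc=0  regs=<0,0>
  2: (2,1).acc=0  regs=<0,0>
  3: (2,1).acc=12  regs=<12,5>
  4: (2,1).acc=25  regs=<25,4>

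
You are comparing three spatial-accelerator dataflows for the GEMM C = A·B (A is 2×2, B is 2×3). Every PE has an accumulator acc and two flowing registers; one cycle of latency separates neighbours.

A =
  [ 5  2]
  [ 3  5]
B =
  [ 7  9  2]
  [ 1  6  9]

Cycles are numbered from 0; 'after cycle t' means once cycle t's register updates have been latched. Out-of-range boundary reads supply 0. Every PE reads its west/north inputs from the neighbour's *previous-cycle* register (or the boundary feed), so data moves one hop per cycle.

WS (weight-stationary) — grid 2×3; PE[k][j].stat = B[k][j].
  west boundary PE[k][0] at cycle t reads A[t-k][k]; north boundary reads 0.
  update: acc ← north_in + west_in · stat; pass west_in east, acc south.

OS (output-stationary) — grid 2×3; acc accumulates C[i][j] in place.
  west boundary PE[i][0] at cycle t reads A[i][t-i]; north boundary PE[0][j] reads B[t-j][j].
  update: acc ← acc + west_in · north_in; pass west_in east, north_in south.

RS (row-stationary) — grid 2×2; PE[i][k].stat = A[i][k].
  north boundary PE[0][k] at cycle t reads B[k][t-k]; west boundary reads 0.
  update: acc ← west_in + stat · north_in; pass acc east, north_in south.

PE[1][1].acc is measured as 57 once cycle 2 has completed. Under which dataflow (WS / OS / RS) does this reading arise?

WS (2×3 grid), PE[1][1]:
  0: (1,1).acc=0  regs=<0,0>
  1: (1,1).acc=0  regs=<0,0>
  2: (1,1).acc=57  regs=<2,57>
OS (2×3 grid), PE[1][1]:
  0: (1,1).acc=0  regs=<0,0>
  1: (1,1).acc=0  regs=<0,0>
  2: (1,1).acc=27  regs=<3,9>
RS (2×2 grid), PE[1][1]:
  0: (1,1).acc=0  regs=<0,0>
  1: (1,1).acc=0  regs=<0,0>
  2: (1,1).acc=26  regs=<26,1>

dataflow = WS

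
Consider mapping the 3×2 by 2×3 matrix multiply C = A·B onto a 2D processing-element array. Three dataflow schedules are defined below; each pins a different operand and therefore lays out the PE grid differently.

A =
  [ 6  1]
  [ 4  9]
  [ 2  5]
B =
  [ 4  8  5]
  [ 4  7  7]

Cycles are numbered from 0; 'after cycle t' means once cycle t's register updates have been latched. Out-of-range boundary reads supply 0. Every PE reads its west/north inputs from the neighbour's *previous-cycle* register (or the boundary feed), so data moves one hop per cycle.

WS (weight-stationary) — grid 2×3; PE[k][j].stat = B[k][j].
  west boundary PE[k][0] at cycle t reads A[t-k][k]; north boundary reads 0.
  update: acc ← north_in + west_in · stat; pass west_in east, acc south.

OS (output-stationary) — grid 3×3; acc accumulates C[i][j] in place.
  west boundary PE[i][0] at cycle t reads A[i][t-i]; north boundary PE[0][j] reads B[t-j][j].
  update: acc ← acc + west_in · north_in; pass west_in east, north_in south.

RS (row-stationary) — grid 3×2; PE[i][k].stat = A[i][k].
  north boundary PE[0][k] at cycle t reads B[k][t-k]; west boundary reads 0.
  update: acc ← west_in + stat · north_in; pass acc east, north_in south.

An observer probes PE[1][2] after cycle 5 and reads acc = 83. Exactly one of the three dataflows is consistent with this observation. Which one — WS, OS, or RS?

WS (2×3 grid), PE[1][2]:
  step 0 · PE1,2: acc=0; fwd→0 fwd↓0
  step 1 · PE1,2: acc=0; fwd→0 fwd↓0
  step 2 · PE1,2: acc=0; fwd→0 fwd↓0
  step 3 · PE1,2: acc=37; fwd→1 fwd↓37
  step 4 · PE1,2: acc=83; fwd→9 fwd↓83
  step 5 · PE1,2: acc=45; fwd→5 fwd↓45
OS (3×3 grid), PE[1][2]:
  step 0 · PE1,2: acc=0; fwd→0 fwd↓0
  step 1 · PE1,2: acc=0; fwd→0 fwd↓0
  step 2 · PE1,2: acc=0; fwd→0 fwd↓0
  step 3 · PE1,2: acc=20; fwd→4 fwd↓5
  step 4 · PE1,2: acc=83; fwd→9 fwd↓7
  step 5 · PE1,2: acc=83; fwd→0 fwd↓0
RS: PE[1][2] is outside its 3×2 grid.

dataflow = OS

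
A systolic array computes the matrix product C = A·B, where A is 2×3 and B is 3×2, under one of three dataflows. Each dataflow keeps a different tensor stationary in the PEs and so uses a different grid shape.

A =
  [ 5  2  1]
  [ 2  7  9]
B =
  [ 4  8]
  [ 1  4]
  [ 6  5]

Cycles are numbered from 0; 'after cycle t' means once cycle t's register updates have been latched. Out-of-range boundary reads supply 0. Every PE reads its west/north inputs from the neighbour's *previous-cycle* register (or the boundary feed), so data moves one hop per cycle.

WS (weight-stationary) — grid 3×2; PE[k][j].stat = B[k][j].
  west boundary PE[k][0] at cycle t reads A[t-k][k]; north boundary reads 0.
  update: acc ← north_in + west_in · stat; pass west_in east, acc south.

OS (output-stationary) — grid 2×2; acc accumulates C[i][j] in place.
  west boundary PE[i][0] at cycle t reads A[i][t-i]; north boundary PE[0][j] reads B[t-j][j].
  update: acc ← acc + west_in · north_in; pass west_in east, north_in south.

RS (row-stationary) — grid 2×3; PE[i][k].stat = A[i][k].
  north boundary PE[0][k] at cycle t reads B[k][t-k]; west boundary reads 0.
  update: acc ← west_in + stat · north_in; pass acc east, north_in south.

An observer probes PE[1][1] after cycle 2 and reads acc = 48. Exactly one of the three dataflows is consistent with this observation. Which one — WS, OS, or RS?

dataflow = WS

WS [3×2] PE[1][1] across cycles:
  c0 r1c1: 0 / 0 / 0
  c1 r1c1: 0 / 0 / 0
  c2 r1c1: 48 / 2 / 48
OS [2×2] PE[1][1] across cycles:
  c0 r1c1: 0 / 0 / 0
  c1 r1c1: 0 / 0 / 0
  c2 r1c1: 16 / 2 / 8
RS [2×3] PE[1][1] across cycles:
  c0 r1c1: 0 / 0 / 0
  c1 r1c1: 0 / 0 / 0
  c2 r1c1: 15 / 15 / 1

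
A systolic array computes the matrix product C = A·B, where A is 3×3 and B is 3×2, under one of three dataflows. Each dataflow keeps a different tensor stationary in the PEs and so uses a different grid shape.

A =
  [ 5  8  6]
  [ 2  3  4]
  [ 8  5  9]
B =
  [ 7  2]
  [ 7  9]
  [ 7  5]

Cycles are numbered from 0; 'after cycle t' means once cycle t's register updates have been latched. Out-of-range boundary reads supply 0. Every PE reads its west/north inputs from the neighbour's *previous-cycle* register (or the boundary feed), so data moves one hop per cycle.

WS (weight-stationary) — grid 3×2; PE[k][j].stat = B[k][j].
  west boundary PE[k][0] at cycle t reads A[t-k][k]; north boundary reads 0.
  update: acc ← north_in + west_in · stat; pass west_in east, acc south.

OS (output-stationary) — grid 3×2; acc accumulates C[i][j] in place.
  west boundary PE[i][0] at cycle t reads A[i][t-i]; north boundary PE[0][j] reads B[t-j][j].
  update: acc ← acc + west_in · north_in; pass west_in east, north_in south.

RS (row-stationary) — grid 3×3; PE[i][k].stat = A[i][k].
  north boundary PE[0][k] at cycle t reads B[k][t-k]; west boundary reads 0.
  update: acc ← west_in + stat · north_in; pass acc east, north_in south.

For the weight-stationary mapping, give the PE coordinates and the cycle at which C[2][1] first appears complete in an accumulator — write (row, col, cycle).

Under WS, C[2][1] lands at PE[2][1]:
  @0  [2,1]  acc 0  |  →0  ↓0
  @1  [2,1]  acc 0  |  →0  ↓0
  @2  [2,1]  acc 0  |  →0  ↓0
  @3  [2,1]  acc 112  |  →6  ↓112
  @4  [2,1]  acc 51  |  →4  ↓51
  @5  [2,1]  acc 106  |  →9  ↓106

(row, col, cycle) = (2, 1, 5)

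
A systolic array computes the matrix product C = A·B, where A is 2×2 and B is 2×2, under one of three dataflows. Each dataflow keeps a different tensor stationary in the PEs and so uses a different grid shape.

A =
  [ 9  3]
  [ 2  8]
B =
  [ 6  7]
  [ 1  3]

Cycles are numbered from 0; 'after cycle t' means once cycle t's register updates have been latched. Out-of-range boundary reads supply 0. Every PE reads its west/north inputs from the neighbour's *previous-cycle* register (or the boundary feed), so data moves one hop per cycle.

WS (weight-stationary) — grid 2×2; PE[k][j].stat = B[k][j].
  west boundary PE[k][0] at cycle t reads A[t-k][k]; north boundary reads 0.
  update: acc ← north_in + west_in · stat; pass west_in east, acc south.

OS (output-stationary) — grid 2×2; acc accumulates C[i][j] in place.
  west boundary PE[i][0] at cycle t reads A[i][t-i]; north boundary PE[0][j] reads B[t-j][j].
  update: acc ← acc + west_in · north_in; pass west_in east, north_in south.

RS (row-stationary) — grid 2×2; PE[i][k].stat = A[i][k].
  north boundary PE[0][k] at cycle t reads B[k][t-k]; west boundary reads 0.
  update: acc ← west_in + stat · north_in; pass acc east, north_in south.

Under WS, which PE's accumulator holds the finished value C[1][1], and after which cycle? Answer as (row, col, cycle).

(row, col, cycle) = (1, 1, 3)

Under WS, C[1][1] lands at PE[1][1]:
  cycle 0: PE[1][1] → acc 0, east 0, south 0
  cycle 1: PE[1][1] → acc 0, east 0, south 0
  cycle 2: PE[1][1] → acc 72, east 3, south 72
  cycle 3: PE[1][1] → acc 38, east 8, south 38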